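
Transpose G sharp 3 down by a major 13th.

B 1

Counting six letter names plus an octave down from G lands on B.
A major thirteenth is 21 semitones; 21 semitones down from G#3 gives B1.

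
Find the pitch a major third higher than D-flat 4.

Counting three letter names up from D lands on F.
Moving 4 semitones up from Db4 (the size of a major third) reaches F4.

F 4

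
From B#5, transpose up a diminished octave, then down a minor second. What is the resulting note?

Up a diminished octave from B#5: B6 (11 semitones up).
B6 down a minor second → A#6 (1 semitone).

A#6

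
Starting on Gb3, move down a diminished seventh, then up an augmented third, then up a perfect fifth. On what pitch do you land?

Gb3 down a diminished seventh → A2 (9 semitones).
An augmented third up from A2 is C##3.
C##3 up a perfect fifth → G##3 (7 semitones).

G##3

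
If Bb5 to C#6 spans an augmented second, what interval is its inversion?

diminished 7th

Interval numbers invert to sum to nine: 2 + 7 = 9, so a second inverts to a seventh.
Quality inverts too: augmented becomes diminished. That makes the inversion a diminished seventh.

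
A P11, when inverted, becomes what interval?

perfect fifth

First reduce the compound perfect eleventh to its simple form, a perfect fourth.
Interval numbers invert to sum to nine: 4 + 5 = 9, so a fourth inverts to a fifth.
And perfect stays perfect under inversion, so we get a perfect fifth.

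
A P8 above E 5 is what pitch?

E 6

An octave keeps the letter name E, an octave up from E.
A perfect octave spans 12 semitones, so from E5 the target pitch is E6.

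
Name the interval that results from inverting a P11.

P5

First reduce the compound perfect eleventh to its simple form, a perfect fourth.
Interval numbers invert to sum to nine: 4 + 5 = 9, so a fourth inverts to a fifth.
The quality also flips — perfect stays perfect — giving a perfect fifth.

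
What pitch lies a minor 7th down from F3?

Seven letter names down from F: G.
Moving 10 semitones down from F3 (the size of a minor seventh) reaches G2.

G2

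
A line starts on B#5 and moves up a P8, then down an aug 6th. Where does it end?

D6

A perfect octave up from B#5 is B#6.
An augmented sixth down from B#6 is D6.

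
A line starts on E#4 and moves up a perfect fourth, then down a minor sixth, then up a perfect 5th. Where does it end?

G##4

Up a perfect fourth from E#4: A#4 (5 semitones up).
A#4 down a minor sixth → C##4 (8 semitones).
Up a perfect fifth from C##4: G##4 (7 semitones up).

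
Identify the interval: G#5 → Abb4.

Descending from G#5 to Abb4 is the same interval as ascending Abb4 to G#5.
A to G spans seven letter names (A-B-C-D-E-F-G): a seventh.
Abb4 to G#5 spans 13 semitones — two semitones wider than the major seventh (11) — giving a doubly augmented seventh.

doubly augmented 7th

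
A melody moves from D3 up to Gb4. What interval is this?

diminished eleventh

D to G spans four letter names (D-E-F-G), plus an octave: an eleventh.
D3 to Gb4 spans 16 semitones — one semitone narrower than the perfect eleventh (17) — giving a diminished eleventh.
(Equivalently, a compound diminished fourth: a diminished fourth plus an octave.)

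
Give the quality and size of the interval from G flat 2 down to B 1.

Descending from Gb2 to B1 is the same interval as ascending B1 to Gb2.
B to G spans six letter names (B-C-D-E-F-G): a sixth.
The major sixth is 9 semitones; here we have 7, two semitones narrower: diminished.

diminished sixth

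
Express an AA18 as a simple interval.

Each octave removed subtracts seven from the number: 18 − 14 = 4.
So a doubly augmented eighteenth is 2 octaves plus a doubly augmented fourth. The quality is unchanged.

doubly augmented fourth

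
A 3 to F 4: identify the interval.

A to F spans six letter names (A-B-C-D-E-F): a sixth.
A3 to F4 is 8 semitones, a half step short of the major sixth (9), so this is minor.

minor sixth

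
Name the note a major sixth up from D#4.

B#4

Six letter names up from D: B.
A major sixth is 9 semitones; 9 semitones up from D#4 gives B#4.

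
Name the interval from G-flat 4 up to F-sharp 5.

A7

G to F spans seven letter names (G-A-B-C-D-E-F), so the interval is some kind of seventh.
A major seventh would be 11 semitones; Gb4 to F#5 is 12, one semitone wider, so the interval is augmented.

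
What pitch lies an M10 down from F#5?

D4

Counting three letter names plus an octave down from F lands on D.
A major tenth spans 16 semitones, so from F#5 the target pitch is D4.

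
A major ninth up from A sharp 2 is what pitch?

B sharp 3

The ninth's letter: A up two letter names plus an octave → B.
Moving 14 semitones up from A#2 (the size of a major ninth) reaches B#3.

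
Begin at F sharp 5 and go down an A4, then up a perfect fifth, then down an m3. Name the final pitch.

E 5

F#5 down an augmented fourth → C5 (6 semitones).
Up a perfect fifth from C5: G5 (7 semitones up).
Down a minor third from G5: E5 (3 semitones down).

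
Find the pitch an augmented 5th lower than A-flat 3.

D-double-flat 3

Five letter names down from A: D.
An augmented fifth spans 8 semitones, so from Ab3 the target pitch is Dbb3.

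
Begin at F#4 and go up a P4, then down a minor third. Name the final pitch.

Up a perfect fourth from F#4: B4 (5 semitones up).
Down a minor third from B4: G#4 (3 semitones down).

G#4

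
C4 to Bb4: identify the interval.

minor seventh

C to B spans seven letter names (C-D-E-F-G-A-B) — that makes it a seventh of some quality.
At 10 semitones, C4→Bb4 falls one short of a major seventh: minor.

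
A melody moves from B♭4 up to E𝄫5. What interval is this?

B to E spans four letter names (B-C-D-E), so the interval is some kind of fourth.
The perfect fourth is 5 semitones; here we have 4, one semitone narrower: diminished.

diminished 4th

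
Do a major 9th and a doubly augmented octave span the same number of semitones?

Yes

Both span 14 semitones: a major ninth and a doubly augmented octave are the same chromatic distance.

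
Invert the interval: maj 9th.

m7

First reduce the compound major ninth to its simple form, a major second.
Inverted interval numbers add to nine, so a second pairs with a seventh (2 + 7 = 9).
Quality inverts too: major becomes minor. That makes the inversion a minor seventh.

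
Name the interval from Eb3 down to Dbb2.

Descending from Eb3 to Dbb2 is the same interval as ascending Dbb2 to Eb3.
D to E spans two letter names (D-E), plus an octave — that makes it a ninth of some quality.
The major ninth is 14 semitones; here we have 15, one semitone wider: augmented.
(Equivalently, a compound augmented second: an augmented second plus an octave.)

augmented 9th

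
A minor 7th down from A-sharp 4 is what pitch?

B-sharp 3

Seven letter names down from A: B.
A minor seventh spans 10 semitones, so from A#4 the target pitch is B#3.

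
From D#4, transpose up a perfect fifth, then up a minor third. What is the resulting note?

A perfect fifth up from D#4 is A#4.
Up a minor third from A#4: C#5 (3 semitones up).

C#5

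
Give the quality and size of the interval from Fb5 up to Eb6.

M7

F to E spans seven letter names (F-G-A-B-C-D-E): a seventh.
Fb5 to Eb6 is 11 semitones, matching the major seventh exactly, so the quality is major.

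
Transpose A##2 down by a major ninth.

G##1

Two letters down from A (plus an octave) reaches G.
A major ninth is 14 semitones; 14 semitones down from A##2 gives G##1.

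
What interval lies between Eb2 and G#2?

augmented 3rd

E to G spans three letter names (E-F-G), so the interval is some kind of third.
Eb2 to G#2 spans 5 semitones — one semitone wider than the major third (4) — giving an augmented third.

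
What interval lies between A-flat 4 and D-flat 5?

perfect fourth

A to D spans four letter names (A-B-C-D) — that makes it a fourth of some quality.
Counting semitones, Ab4→Db5 is 5, which is the perfect fourth.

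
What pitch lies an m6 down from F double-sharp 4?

A double-sharp 3

Counting six letter names down from F lands on A.
Moving 8 semitones down from F##4 (the size of a minor sixth) reaches A##3.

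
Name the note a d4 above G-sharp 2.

Four letter names up from G: C.
A diminished fourth is 4 semitones; 4 semitones up from G#2 gives C3.

C 3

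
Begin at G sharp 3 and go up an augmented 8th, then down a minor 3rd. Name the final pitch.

G#3 up an augmented octave → G##4 (13 semitones).
Down a minor third from G##4: E##4 (3 semitones down).

E double-sharp 4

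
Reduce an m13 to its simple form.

m6

Subtracting seven from the interval number removes an octave: 13 − 7 = 6.
That makes a minor thirteenth a compound minor sixth — an octave plus a minor sixth.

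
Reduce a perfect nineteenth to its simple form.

perfect 5th

Take out 2 octaves (14 from the number): 19 − 14 = 5.
Quality carries through unchanged, so the simple form is a perfect fifth.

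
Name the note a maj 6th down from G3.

The sixth takes the letter from G down to B.
Moving 9 semitones down from G3 (the size of a major sixth) reaches Bb2.

Bb2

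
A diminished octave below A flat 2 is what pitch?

An octave keeps the letter name A, an octave down from A.
A diminished octave is 11 semitones; 11 semitones down from Ab2 gives A1.

A 1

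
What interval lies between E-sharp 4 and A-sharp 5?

perfect 11th

E to A spans four letter names (E-F-G-A), plus an octave — that makes it an eleventh of some quality.
The perfect eleventh spans 17 semitones, and E#4 to A#5 is exactly 17 semitones — so this is a perfect eleventh.
(Equivalently, a compound perfect fourth: a perfect fourth plus an octave.)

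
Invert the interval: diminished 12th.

First reduce the compound diminished twelfth to its simple form, a diminished fifth.
Interval numbers invert to sum to nine: 5 + 4 = 9, so a fifth inverts to a fourth.
The quality also flips — diminished becomes augmented — giving an augmented fourth.

augmented fourth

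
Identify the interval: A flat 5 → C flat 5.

Descending from Ab5 to Cb5 is the same interval as ascending Cb5 to Ab5.
C to A spans six letter names (C-D-E-F-G-A), so the interval is some kind of sixth.
The major sixth spans 9 semitones, and Cb5 to Ab5 is exactly 9 semitones — so this is a major sixth.

M6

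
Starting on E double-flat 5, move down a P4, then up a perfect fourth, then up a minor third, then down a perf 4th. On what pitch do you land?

D double-flat 5

Ebb5 down a perfect fourth → Bbb4 (5 semitones).
Up a perfect fourth from Bbb4: Ebb5 (5 semitones up).
Up a minor third from Ebb5: Gbb5 (3 semitones up).
A perfect fourth down from Gbb5 is Dbb5.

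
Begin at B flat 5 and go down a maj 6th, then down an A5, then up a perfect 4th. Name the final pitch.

Down a major sixth from Bb5: Db5 (9 semitones down).
Down an augmented fifth from Db5: Gbb4 (8 semitones down).
Gbb4 up a perfect fourth → Cbb5 (5 semitones).

C double-flat 5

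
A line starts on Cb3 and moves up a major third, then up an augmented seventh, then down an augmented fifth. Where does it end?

Up a major third from Cb3: Eb3 (4 semitones up).
An augmented seventh up from Eb3 is D#4.
Down an augmented fifth from D#4: G3 (8 semitones down).

G3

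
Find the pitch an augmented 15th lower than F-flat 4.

The letter stays F (same as the start), shifted two octaves down.
An augmented fifteenth spans 25 semitones, so from Fb4 the target pitch is Fbb2.

F-double-flat 2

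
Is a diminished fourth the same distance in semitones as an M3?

Yes

Both span 4 semitones: a diminished fourth and a major third are the same chromatic distance.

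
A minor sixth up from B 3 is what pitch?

Six letter names up from B: G.
A minor sixth is 8 semitones; 8 semitones up from B3 gives G4.

G 4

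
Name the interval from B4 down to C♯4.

minor seventh

Descending from B4 to C#4 is the same interval as ascending C#4 to B4.
C to B spans seven letter names (C-D-E-F-G-A-B): a seventh.
A major seventh would be 11 semitones, but C#4 to B4 is 10 — one semitone narrower, making it a minor seventh.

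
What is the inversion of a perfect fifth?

perfect fourth

Interval numbers invert to sum to nine: 5 + 4 = 9, so a fifth inverts to a fourth.
The quality also flips — perfect stays perfect — giving a perfect fourth.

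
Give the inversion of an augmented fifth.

Inverted interval numbers add to nine, so a fifth pairs with a fourth (5 + 4 = 9).
Quality inverts too: augmented becomes diminished. That makes the inversion a diminished fourth.

diminished fourth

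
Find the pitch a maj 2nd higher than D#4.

E#4

The second takes the letter from D up to E.
A major second spans 2 semitones, so from D#4 the target pitch is E#4.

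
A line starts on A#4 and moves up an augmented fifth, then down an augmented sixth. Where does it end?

An augmented fifth up from A#4 is E##5.
An augmented sixth down from E##5 is G#4.

G#4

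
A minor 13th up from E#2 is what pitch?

C#4

Six letters up from E (plus an octave) reaches C.
A minor thirteenth is 20 semitones; 20 semitones up from E#2 gives C#4.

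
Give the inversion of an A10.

diminished sixth

First reduce the compound augmented tenth to its simple form, an augmented third.
Inverted interval numbers add to nine, so a third pairs with a sixth (3 + 6 = 9).
And augmented becomes diminished under inversion, so we get a diminished sixth.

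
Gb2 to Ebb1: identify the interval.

Descending from Gb2 to Ebb1 is the same interval as ascending Ebb1 to Gb2.
E to G spans three letter names (E-F-G), plus an octave: a tenth.
Ebb1 to Gb2 is 16 semitones, matching the major tenth exactly, so the quality is major.
(Equivalently, a compound major third: a major third plus an octave.)

major tenth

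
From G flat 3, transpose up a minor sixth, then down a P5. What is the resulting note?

Up a minor sixth from Gb3: Ebb4 (8 semitones up).
Ebb4 down a perfect fifth → Abb3 (7 semitones).

A double-flat 3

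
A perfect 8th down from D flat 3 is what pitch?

D flat 2

The letter stays D (same as the start), shifted an octave down.
A perfect octave spans 12 semitones, so from Db3 the target pitch is Db2.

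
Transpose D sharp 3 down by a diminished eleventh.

A double-sharp 1

The eleventh's letter: D down four letter names plus an octave → A.
A diminished eleventh spans 16 semitones, so from D#3 the target pitch is A##1.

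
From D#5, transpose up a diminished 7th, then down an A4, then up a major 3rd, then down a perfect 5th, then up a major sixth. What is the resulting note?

C6

D#5 up a diminished seventh → C6 (9 semitones).
C6 down an augmented fourth → Gb5 (6 semitones).
Gb5 up a major third → Bb5 (4 semitones).
Bb5 down a perfect fifth → Eb5 (7 semitones).
Eb5 up a major sixth → C6 (9 semitones).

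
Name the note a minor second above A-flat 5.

B-double-flat 5

The second takes the letter from A up to B.
A minor second is 1 semitone; 1 semitone up from Ab5 gives Bbb5.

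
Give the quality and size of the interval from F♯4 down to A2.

Descending from F#4 to A2 is the same interval as ascending A2 to F#4.
A to F spans six letter names (A-B-C-D-E-F), plus an octave — that makes it a thirteenth of some quality.
Counting semitones, A2→F#4 is 21, which is the major thirteenth.
(Equivalently, a compound major sixth: a major sixth plus an octave.)

major thirteenth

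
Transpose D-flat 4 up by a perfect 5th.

The fifth takes the letter from D up to A.
Moving 7 semitones up from Db4 (the size of a perfect fifth) reaches Ab4.

A-flat 4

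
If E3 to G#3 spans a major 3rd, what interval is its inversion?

Inverted interval numbers add to nine, so a third pairs with a sixth (3 + 6 = 9).
Quality inverts too: major becomes minor. That makes the inversion a minor sixth.

minor 6th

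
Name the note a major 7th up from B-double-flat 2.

A-flat 3

Seven letter names up from B: A.
A major seventh is 11 semitones; 11 semitones up from Bbb2 gives Ab3.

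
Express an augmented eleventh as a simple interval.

Take out an octave (7 from the number): 11 − 7 = 4.
Quality carries through unchanged, so the simple form is an augmented fourth.

augmented fourth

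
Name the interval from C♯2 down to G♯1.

P4

Descending from C#2 to G#1 is the same interval as ascending G#1 to C#2.
G to C spans four letter names (G-A-B-C): a fourth.
The perfect fourth spans 5 semitones, and G#1 to C#2 is exactly 5 semitones — so this is a perfect fourth.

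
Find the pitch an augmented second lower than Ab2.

Counting two letter names down from A lands on G.
An augmented second is 3 semitones; 3 semitones down from Ab2 gives Gbb2.

Gbb2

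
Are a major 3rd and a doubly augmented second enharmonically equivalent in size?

A major third spans 4 semitones, and a doubly augmented second also spans 4 semitones — they're enharmonic.

Yes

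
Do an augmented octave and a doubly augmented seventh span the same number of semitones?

An augmented octave spans 13 semitones, and a doubly augmented seventh also spans 13 semitones — they're enharmonic.

Yes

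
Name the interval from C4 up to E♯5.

C to E spans three letter names (C-D-E), plus an octave: a tenth.
A major tenth would be 16 semitones; C4 to E#5 is 17, one semitone wider, so the interval is augmented.
(Equivalently, a compound augmented third: an augmented third plus an octave.)

augmented tenth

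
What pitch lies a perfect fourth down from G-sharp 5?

D-sharp 5

Counting four letter names down from G lands on D.
Moving 5 semitones down from G#5 (the size of a perfect fourth) reaches D#5.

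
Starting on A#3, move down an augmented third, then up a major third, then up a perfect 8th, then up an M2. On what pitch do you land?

B4

Down an augmented third from A#3: F3 (5 semitones down).
Up a major third from F3: A3 (4 semitones up).
Up a perfect octave from A3: A4 (12 semitones up).
A major second up from A4 is B4.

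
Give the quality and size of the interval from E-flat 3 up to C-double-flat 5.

E to C spans six letter names (E-F-G-A-B-C), plus an octave: a thirteenth.
A major thirteenth would be 21 semitones; Eb3 to Cbb5 is 19, two semitones narrower, so the interval is diminished.
(Equivalently, a compound diminished sixth: a diminished sixth plus an octave.)

diminished thirteenth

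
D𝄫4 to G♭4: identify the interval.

D to G spans four letter names (D-E-F-G): a fourth.
A perfect fourth would be 5 semitones; Dbb4 to Gb4 is 6, one semitone wider, so the interval is augmented.

A4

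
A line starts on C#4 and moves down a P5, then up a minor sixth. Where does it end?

C#4 down a perfect fifth → F#3 (7 semitones).
A minor sixth up from F#3 is D4.

D4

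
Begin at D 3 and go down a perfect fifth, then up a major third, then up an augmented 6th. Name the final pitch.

G double-sharp 3

A perfect fifth down from D3 is G2.
Up a major third from G2: B2 (4 semitones up).
B2 up an augmented sixth → G##3 (10 semitones).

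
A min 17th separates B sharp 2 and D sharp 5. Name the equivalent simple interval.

Take out 2 octaves (14 from the number): 17 − 14 = 3.
That makes a minor seventeenth a compound minor third — 2 octaves plus a minor third.

minor third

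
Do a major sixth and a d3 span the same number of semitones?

No

A major sixth spans 9 semitones; a diminished third spans 2 semitones. They differ by 7.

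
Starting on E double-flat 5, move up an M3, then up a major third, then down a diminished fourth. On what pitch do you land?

A major third up from Ebb5 is Gb5.
Up a major third from Gb5: Bb5 (4 semitones up).
Down a diminished fourth from Bb5: F#5 (4 semitones down).

F sharp 5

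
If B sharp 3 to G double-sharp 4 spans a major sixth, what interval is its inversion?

minor 3rd

The rule of nine gives the new number: 9 − 6 = 3, so a sixth becomes a third.
Quality inverts too: major becomes minor. That makes the inversion a minor third.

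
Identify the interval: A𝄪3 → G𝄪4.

minor 7th

A to G spans seven letter names (A-B-C-D-E-F-G) — that makes it a seventh of some quality.
A##3 to G##4 is 10 semitones, a half step short of the major seventh (11), so this is minor.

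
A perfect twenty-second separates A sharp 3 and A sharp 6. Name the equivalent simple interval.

Subtracting seven from the interval number removes an octave: 22 − 14 = 8.
Quality carries through unchanged, so the simple form is a perfect octave.

P8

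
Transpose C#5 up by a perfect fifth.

Counting five letter names up from C lands on G.
Moving 7 semitones up from C#5 (the size of a perfect fifth) reaches G#5.

G#5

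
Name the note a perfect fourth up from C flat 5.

F flat 5

The fourth takes the letter from C up to F.
A perfect fourth is 5 semitones; 5 semitones up from Cb5 gives Fb5.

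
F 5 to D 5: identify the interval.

minor third

Descending from F5 to D5 is the same interval as ascending D5 to F5.
D to F spans three letter names (D-E-F) — that makes it a third of some quality.
At 3 semitones, D5→F5 falls one short of a major third: minor.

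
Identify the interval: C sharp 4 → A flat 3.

Descending from C#4 to Ab3 is the same interval as ascending Ab3 to C#4.
A to C spans three letter names (A-B-C): a third.
Ab3 to C#4 spans 5 semitones — one semitone wider than the major third (4) — giving an augmented third.

A3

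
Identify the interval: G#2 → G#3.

perfect 8th

G to G is the same letter name, plus an octave: an octave.
G#2 to G#3 is 12 semitones, matching the perfect octave exactly, so the quality is perfect.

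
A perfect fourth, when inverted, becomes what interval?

perfect fifth

The rule of nine gives the new number: 9 − 4 = 5, so a fourth becomes a fifth.
The quality also flips — perfect stays perfect — giving a perfect fifth.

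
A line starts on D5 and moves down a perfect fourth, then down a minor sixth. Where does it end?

D5 down a perfect fourth → A4 (5 semitones).
Down a minor sixth from A4: C#4 (8 semitones down).

C#4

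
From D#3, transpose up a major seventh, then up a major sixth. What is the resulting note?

Up a major seventh from D#3: C##4 (11 semitones up).
Up a major sixth from C##4: A##4 (9 semitones up).

A##4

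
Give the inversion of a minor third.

The rule of nine gives the new number: 9 − 3 = 6, so a third becomes a sixth.
The quality also flips — minor becomes major — giving a major sixth.

major 6th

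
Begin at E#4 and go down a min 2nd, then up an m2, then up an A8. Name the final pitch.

E#4 down a minor second → D##4 (1 semitone).
D##4 up a minor second → E#4 (1 semitone).
An augmented octave up from E#4 is E##5.

E##5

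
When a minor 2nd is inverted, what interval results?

Interval numbers invert to sum to nine: 2 + 7 = 9, so a second inverts to a seventh.
Quality inverts too: minor becomes major. That makes the inversion a major seventh.

major 7th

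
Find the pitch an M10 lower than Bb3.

Three letters down from B (plus an octave) reaches G.
A major tenth is 16 semitones; 16 semitones down from Bb3 gives Gb2.

Gb2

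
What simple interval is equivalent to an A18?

augmented 4th

Take out 2 octaves (14 from the number): 18 − 14 = 4.
Quality carries through unchanged, so the simple form is an augmented fourth.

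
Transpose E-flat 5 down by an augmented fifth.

A-double-flat 4

Five letter names down from E: A.
An augmented fifth is 8 semitones; 8 semitones down from Eb5 gives Abb4.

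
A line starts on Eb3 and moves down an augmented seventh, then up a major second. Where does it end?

Gbb2

Down an augmented seventh from Eb3: Fbb2 (12 semitones down).
A major second up from Fbb2 is Gbb2.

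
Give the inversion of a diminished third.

augmented sixth

Interval numbers invert to sum to nine: 3 + 6 = 9, so a third inverts to a sixth.
Quality inverts too: diminished becomes augmented. That makes the inversion an augmented sixth.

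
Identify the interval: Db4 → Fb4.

D to F spans three letter names (D-E-F): a third.
Db4 to Fb4 is 3 semitones, a half step short of the major third (4), so this is minor.

minor 3rd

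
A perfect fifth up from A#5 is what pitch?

Five letter names up from A: E.
Moving 7 semitones up from A#5 (the size of a perfect fifth) reaches E#6.

E#6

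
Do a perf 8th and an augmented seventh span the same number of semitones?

Both span 12 semitones: a perfect octave and an augmented seventh are the same chromatic distance.

Yes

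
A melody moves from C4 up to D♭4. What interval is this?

minor second

C to D spans two letter names (C-D), so the interval is some kind of second.
C4 to Db4 is 1 semitone, a half step short of the major second (2), so this is minor.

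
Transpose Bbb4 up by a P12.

The twelfth's letter: B up five letter names plus an octave → F.
Moving 19 semitones up from Bbb4 (the size of a perfect twelfth) reaches Fb6.

Fb6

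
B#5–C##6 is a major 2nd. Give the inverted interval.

m7

Interval numbers invert to sum to nine: 2 + 7 = 9, so a second inverts to a seventh.
The quality also flips — major becomes minor — giving a minor seventh.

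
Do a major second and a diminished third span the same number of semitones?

A major second = 2 semitones = a diminished third; enharmonically equal.

Yes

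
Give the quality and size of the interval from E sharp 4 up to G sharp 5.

minor tenth

E to G spans three letter names (E-F-G), plus an octave, so the interval is some kind of tenth.
E#4 to G#5 is 15 semitones, a half step short of the major tenth (16), so this is minor.
(Equivalently, a compound minor third: a minor third plus an octave.)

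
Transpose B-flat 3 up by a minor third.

D-flat 4

Counting three letter names up from B lands on D.
A minor third is 3 semitones; 3 semitones up from Bb3 gives Db4.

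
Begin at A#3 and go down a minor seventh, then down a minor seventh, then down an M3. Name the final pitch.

Down a minor seventh from A#3: B#2 (10 semitones down).
A minor seventh down from B#2 is C##2.
Down a major third from C##2: A#1 (4 semitones down).

A#1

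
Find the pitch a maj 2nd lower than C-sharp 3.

B 2

Counting two letter names down from C lands on B.
Moving 2 semitones down from C#3 (the size of a major second) reaches B2.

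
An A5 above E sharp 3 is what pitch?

B double-sharp 3

Counting five letter names up from E lands on B.
An augmented fifth spans 8 semitones, so from E#3 the target pitch is B##3.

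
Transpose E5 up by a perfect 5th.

The fifth takes the letter from E up to B.
Moving 7 semitones up from E5 (the size of a perfect fifth) reaches B5.

B5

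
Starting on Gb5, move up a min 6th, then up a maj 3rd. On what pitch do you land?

Gb6

Up a minor sixth from Gb5: Ebb6 (8 semitones up).
A major third up from Ebb6 is Gb6.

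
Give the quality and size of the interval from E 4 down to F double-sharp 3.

diminished 7th

Descending from E4 to F##3 is the same interval as ascending F##3 to E4.
F to E spans seven letter names (F-G-A-B-C-D-E), so the interval is some kind of seventh.
The major seventh is 11 semitones; here we have 9, two semitones narrower: diminished.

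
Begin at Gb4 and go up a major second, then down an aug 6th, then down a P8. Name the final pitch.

Up a major second from Gb4: Ab4 (2 semitones up).
An augmented sixth down from Ab4 is Cbb4.
Down a perfect octave from Cbb4: Cbb3 (12 semitones down).

Cbb3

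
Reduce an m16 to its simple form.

Take out 2 octaves (14 from the number): 16 − 14 = 2.
That makes a minor sixteenth a compound minor second — 2 octaves plus a minor second.

m2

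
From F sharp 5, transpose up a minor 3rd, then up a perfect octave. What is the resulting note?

F#5 up a minor third → A5 (3 semitones).
A perfect octave up from A5 is A6.

A 6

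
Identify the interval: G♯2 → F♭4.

G to F spans seven letter names (G-A-B-C-D-E-F), plus an octave, so the interval is some kind of fourteenth.
G#2 to Fb4 spans 20 semitones — three semitones narrower than the major fourteenth (23) — giving a doubly diminished fourteenth.
(Equivalently, a compound doubly diminished seventh: a doubly diminished seventh plus an octave.)

doubly diminished fourteenth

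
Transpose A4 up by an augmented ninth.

B#5

The ninth's letter: A up two letter names plus an octave → B.
An augmented ninth is 15 semitones; 15 semitones up from A4 gives B#5.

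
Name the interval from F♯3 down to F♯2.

P8

Descending from F#3 to F#2 is the same interval as ascending F#2 to F#3.
F to F is the same letter name, plus an octave — that makes it an octave of some quality.
F#2 to F#3 is 12 semitones, matching the perfect octave exactly, so the quality is perfect.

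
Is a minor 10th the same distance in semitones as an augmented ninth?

A minor tenth spans 15 semitones, and an augmented ninth also spans 15 semitones — they're enharmonic.

Yes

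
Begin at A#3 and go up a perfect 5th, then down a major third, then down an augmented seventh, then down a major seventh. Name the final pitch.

Ebb2

A perfect fifth up from A#3 is E#4.
Down a major third from E#4: C#4 (4 semitones down).
Down an augmented seventh from C#4: Db3 (12 semitones down).
Down a major seventh from Db3: Ebb2 (11 semitones down).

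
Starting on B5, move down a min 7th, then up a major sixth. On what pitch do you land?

A#5

B5 down a minor seventh → C#5 (10 semitones).
Up a major sixth from C#5: A#5 (9 semitones up).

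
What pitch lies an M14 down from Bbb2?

Seven letters down from B (plus an octave) reaches C.
Moving 23 semitones down from Bbb2 (the size of a major fourteenth) reaches Cbb1.

Cbb1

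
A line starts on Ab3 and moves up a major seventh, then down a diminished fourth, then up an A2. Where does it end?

E##4

A major seventh up from Ab3 is G4.
Down a diminished fourth from G4: D#4 (4 semitones down).
An augmented second up from D#4 is E##4.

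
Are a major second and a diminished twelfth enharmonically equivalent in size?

No

A major second spans 2 semitones; a diminished twelfth spans 18 semitones. They differ by 16.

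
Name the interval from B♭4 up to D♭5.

B to D spans three letter names (B-C-D): a third.
At 3 semitones, Bb4→Db5 falls one short of a major third: minor.

minor third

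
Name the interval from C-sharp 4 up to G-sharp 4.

perfect 5th

C to G spans five letter names (C-D-E-F-G): a fifth.
The perfect fifth spans 7 semitones, and C#4 to G#4 is exactly 7 semitones — so this is a perfect fifth.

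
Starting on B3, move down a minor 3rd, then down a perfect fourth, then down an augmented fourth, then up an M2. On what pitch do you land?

B3 down a minor third → G#3 (3 semitones).
Down a perfect fourth from G#3: D#3 (5 semitones down).
An augmented fourth down from D#3 is A2.
A2 up a major second → B2 (2 semitones).

B2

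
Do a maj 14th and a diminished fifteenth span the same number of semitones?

Yes

A major fourteenth spans 23 semitones, and a diminished fifteenth also spans 23 semitones — they're enharmonic.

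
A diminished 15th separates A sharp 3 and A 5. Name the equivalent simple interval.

Each octave removed subtracts seven from the number: 15 − 7 = 8.
That makes a diminished fifteenth a compound diminished octave — an octave plus a diminished octave.

diminished 8th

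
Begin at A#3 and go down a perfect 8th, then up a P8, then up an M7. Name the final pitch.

Down a perfect octave from A#3: A#2 (12 semitones down).
A perfect octave up from A#2 is A#3.
A major seventh up from A#3 is G##4.

G##4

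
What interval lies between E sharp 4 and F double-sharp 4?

major second

E to F spans two letter names (E-F): a second.
E#4 to F##4 is 2 semitones, matching the major second exactly, so the quality is major.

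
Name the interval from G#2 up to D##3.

G to D spans five letter names (G-A-B-C-D), so the interval is some kind of fifth.
The perfect fifth is 7 semitones; here we have 8, one semitone wider: augmented.

augmented 5th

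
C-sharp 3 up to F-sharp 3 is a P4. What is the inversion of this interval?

Inverted interval numbers add to nine, so a fourth pairs with a fifth (4 + 5 = 9).
The quality also flips — perfect stays perfect — giving a perfect fifth.

P5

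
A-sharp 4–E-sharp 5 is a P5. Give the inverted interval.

perfect fourth

Interval numbers invert to sum to nine: 5 + 4 = 9, so a fifth inverts to a fourth.
Quality inverts too: perfect stays perfect. That makes the inversion a perfect fourth.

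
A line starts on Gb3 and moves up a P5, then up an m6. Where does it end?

Up a perfect fifth from Gb3: Db4 (7 semitones up).
A minor sixth up from Db4 is Bbb4.

Bbb4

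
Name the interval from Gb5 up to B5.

G to B spans three letter names (G-A-B): a third.
The major third is 4 semitones; here we have 5, one semitone wider: augmented.

A3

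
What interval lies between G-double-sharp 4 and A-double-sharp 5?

M9

G to A spans two letter names (G-A), plus an octave, so the interval is some kind of ninth.
G##4 to A##5 is 14 semitones, matching the major ninth exactly, so the quality is major.
(Equivalently, a compound major second: a major second plus an octave.)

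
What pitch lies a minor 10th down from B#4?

Counting three letter names plus an octave down from B lands on G.
A minor tenth spans 15 semitones, so from B#4 the target pitch is G##3.

G##3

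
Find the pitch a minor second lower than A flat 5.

Counting two letter names down from A lands on G.
A minor second is 1 semitone; 1 semitone down from Ab5 gives G5.

G 5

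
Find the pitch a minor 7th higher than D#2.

Seven letter names up from D: C.
A minor seventh spans 10 semitones, so from D#2 the target pitch is C#3.

C#3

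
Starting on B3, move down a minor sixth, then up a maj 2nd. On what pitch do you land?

B3 down a minor sixth → D#3 (8 semitones).
A major second up from D#3 is E#3.

E#3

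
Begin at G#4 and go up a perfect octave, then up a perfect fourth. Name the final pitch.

Up a perfect octave from G#4: G#5 (12 semitones up).
G#5 up a perfect fourth → C#6 (5 semitones).

C#6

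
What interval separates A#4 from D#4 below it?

perfect fifth

Descending from A#4 to D#4 is the same interval as ascending D#4 to A#4.
D to A spans five letter names (D-E-F-G-A), so the interval is some kind of fifth.
Counting semitones, D#4→A#4 is 7, which is the perfect fifth.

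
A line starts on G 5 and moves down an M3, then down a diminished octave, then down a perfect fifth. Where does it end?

A 3

Down a major third from G5: Eb5 (4 semitones down).
A diminished octave down from Eb5 is E4.
E4 down a perfect fifth → A3 (7 semitones).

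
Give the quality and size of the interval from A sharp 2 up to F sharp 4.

A to F spans six letter names (A-B-C-D-E-F), plus an octave — that makes it a thirteenth of some quality.
At 20 semitones, A#2→F#4 falls one short of a major thirteenth: minor.
(Equivalently, a compound minor sixth: a minor sixth plus an octave.)

minor thirteenth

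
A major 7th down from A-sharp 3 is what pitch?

B 2

The seventh takes the letter from A down to B.
Moving 11 semitones down from A#3 (the size of a major seventh) reaches B2.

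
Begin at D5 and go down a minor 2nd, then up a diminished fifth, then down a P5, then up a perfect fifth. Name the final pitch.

G5

Down a minor second from D5: C#5 (1 semitone down).
C#5 up a diminished fifth → G5 (6 semitones).
Down a perfect fifth from G5: C5 (7 semitones down).
C5 up a perfect fifth → G5 (7 semitones).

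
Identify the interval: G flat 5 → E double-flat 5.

Descending from Gb5 to Ebb5 is the same interval as ascending Ebb5 to Gb5.
E to G spans three letter names (E-F-G) — that makes it a third of some quality.
Counting semitones, Ebb5→Gb5 is 4, which is the major third.

major 3rd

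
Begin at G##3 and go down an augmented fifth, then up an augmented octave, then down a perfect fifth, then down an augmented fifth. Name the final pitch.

B2

G##3 down an augmented fifth → C#3 (8 semitones).
Up an augmented octave from C#3: C##4 (13 semitones up).
A perfect fifth down from C##4 is F##3.
Down an augmented fifth from F##3: B2 (8 semitones down).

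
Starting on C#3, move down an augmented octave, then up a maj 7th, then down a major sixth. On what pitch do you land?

Down an augmented octave from C#3: C2 (13 semitones down).
A major seventh up from C2 is B2.
Down a major sixth from B2: D2 (9 semitones down).

D2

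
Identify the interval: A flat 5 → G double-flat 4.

Descending from Ab5 to Gbb4 is the same interval as ascending Gbb4 to Ab5.
G to A spans two letter names (G-A), plus an octave: a ninth.
A major ninth would be 14 semitones; Gbb4 to Ab5 is 15, one semitone wider, so the interval is augmented.
(Equivalently, a compound augmented second: an augmented second plus an octave.)

augmented ninth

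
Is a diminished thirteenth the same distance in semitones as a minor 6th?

No

19 semitones (diminished thirteenth) vs 8 semitones (minor sixth): not equal.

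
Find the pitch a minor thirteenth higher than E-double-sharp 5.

Counting six letter names plus an octave up from E lands on C.
Moving 20 semitones up from E##5 (the size of a minor thirteenth) reaches C##7.

C-double-sharp 7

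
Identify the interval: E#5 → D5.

Descending from E#5 to D5 is the same interval as ascending D5 to E#5.
D to E spans two letter names (D-E), so the interval is some kind of second.
A major second would be 2 semitones; D5 to E#5 is 3, one semitone wider, so the interval is augmented.

augmented second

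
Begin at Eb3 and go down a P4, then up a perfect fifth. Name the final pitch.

Down a perfect fourth from Eb3: Bb2 (5 semitones down).
Bb2 up a perfect fifth → F3 (7 semitones).

F3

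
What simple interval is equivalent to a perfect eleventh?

P4

Each octave removed subtracts seven from the number: 11 − 7 = 4.
Quality carries through unchanged, so the simple form is a perfect fourth.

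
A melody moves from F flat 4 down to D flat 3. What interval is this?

minor 10th

Descending from Fb4 to Db3 is the same interval as ascending Db3 to Fb4.
D to F spans three letter names (D-E-F), plus an octave — that makes it a tenth of some quality.
A major tenth would be 16 semitones, but Db3 to Fb4 is 15 — one semitone narrower, making it a minor tenth.
(Equivalently, a compound minor third: a minor third plus an octave.)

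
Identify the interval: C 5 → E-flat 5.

minor third

C to E spans three letter names (C-D-E), so the interval is some kind of third.
A major third would be 4 semitones, but C5 to Eb5 is 3 — one semitone narrower, making it a minor third.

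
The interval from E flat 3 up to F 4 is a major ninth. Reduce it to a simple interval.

M2

Take out an octave (7 from the number): 9 − 7 = 2.
So a major ninth is an octave plus a major second. The quality is unchanged.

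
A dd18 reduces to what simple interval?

Subtracting seven from the interval number removes an octave: 18 − 14 = 4.
That makes a doubly diminished eighteenth a compound doubly diminished fourth — 2 octaves plus a doubly diminished fourth.

dd4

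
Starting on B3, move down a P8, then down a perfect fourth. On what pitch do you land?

F#2

A perfect octave down from B3 is B2.
B2 down a perfect fourth → F#2 (5 semitones).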